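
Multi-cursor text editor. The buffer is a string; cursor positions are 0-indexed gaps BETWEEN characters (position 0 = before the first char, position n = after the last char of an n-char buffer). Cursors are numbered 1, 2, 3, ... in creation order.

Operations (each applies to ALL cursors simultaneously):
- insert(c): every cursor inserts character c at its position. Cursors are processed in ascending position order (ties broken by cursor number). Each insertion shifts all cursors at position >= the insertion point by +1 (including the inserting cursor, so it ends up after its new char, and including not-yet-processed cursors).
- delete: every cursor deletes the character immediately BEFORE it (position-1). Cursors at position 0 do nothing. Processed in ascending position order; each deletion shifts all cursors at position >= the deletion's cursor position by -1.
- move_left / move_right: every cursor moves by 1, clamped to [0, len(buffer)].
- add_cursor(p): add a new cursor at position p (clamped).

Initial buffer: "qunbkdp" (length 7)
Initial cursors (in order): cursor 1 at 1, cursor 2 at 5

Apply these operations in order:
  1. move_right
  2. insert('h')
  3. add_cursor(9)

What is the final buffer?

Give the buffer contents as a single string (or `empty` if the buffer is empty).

After op 1 (move_right): buffer="qunbkdp" (len 7), cursors c1@2 c2@6, authorship .......
After op 2 (insert('h')): buffer="quhnbkdhp" (len 9), cursors c1@3 c2@8, authorship ..1....2.
After op 3 (add_cursor(9)): buffer="quhnbkdhp" (len 9), cursors c1@3 c2@8 c3@9, authorship ..1....2.

Answer: quhnbkdhp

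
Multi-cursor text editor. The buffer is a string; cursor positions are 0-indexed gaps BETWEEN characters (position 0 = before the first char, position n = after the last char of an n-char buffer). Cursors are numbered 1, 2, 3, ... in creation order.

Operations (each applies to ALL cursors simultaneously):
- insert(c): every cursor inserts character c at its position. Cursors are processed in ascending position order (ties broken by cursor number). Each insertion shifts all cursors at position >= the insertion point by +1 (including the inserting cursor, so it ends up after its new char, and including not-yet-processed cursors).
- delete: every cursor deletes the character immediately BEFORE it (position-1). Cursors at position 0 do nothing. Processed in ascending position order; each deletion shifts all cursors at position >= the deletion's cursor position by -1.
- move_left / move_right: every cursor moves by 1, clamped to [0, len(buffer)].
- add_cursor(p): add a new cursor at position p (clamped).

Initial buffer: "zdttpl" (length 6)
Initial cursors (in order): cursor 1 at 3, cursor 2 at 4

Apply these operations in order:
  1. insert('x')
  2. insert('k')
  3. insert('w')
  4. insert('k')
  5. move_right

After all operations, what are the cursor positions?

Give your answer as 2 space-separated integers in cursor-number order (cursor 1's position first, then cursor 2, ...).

After op 1 (insert('x')): buffer="zdtxtxpl" (len 8), cursors c1@4 c2@6, authorship ...1.2..
After op 2 (insert('k')): buffer="zdtxktxkpl" (len 10), cursors c1@5 c2@8, authorship ...11.22..
After op 3 (insert('w')): buffer="zdtxkwtxkwpl" (len 12), cursors c1@6 c2@10, authorship ...111.222..
After op 4 (insert('k')): buffer="zdtxkwktxkwkpl" (len 14), cursors c1@7 c2@12, authorship ...1111.2222..
After op 5 (move_right): buffer="zdtxkwktxkwkpl" (len 14), cursors c1@8 c2@13, authorship ...1111.2222..

Answer: 8 13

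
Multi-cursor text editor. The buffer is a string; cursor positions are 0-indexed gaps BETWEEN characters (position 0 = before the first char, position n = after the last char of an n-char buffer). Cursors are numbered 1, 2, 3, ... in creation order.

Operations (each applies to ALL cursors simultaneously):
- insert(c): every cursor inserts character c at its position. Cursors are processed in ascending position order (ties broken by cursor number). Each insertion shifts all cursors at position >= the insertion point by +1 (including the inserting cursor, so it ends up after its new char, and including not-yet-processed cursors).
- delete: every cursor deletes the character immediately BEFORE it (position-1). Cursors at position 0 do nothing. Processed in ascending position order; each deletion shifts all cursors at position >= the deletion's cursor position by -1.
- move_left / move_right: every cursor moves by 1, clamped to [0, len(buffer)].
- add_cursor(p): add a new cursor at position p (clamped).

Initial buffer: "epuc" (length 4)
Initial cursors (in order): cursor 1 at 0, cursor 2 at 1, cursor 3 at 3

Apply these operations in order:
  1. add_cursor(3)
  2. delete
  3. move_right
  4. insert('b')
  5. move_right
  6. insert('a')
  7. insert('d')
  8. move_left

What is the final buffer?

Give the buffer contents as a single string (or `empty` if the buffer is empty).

Answer: cbbbbaaaadddd

Derivation:
After op 1 (add_cursor(3)): buffer="epuc" (len 4), cursors c1@0 c2@1 c3@3 c4@3, authorship ....
After op 2 (delete): buffer="c" (len 1), cursors c1@0 c2@0 c3@0 c4@0, authorship .
After op 3 (move_right): buffer="c" (len 1), cursors c1@1 c2@1 c3@1 c4@1, authorship .
After op 4 (insert('b')): buffer="cbbbb" (len 5), cursors c1@5 c2@5 c3@5 c4@5, authorship .1234
After op 5 (move_right): buffer="cbbbb" (len 5), cursors c1@5 c2@5 c3@5 c4@5, authorship .1234
After op 6 (insert('a')): buffer="cbbbbaaaa" (len 9), cursors c1@9 c2@9 c3@9 c4@9, authorship .12341234
After op 7 (insert('d')): buffer="cbbbbaaaadddd" (len 13), cursors c1@13 c2@13 c3@13 c4@13, authorship .123412341234
After op 8 (move_left): buffer="cbbbbaaaadddd" (len 13), cursors c1@12 c2@12 c3@12 c4@12, authorship .123412341234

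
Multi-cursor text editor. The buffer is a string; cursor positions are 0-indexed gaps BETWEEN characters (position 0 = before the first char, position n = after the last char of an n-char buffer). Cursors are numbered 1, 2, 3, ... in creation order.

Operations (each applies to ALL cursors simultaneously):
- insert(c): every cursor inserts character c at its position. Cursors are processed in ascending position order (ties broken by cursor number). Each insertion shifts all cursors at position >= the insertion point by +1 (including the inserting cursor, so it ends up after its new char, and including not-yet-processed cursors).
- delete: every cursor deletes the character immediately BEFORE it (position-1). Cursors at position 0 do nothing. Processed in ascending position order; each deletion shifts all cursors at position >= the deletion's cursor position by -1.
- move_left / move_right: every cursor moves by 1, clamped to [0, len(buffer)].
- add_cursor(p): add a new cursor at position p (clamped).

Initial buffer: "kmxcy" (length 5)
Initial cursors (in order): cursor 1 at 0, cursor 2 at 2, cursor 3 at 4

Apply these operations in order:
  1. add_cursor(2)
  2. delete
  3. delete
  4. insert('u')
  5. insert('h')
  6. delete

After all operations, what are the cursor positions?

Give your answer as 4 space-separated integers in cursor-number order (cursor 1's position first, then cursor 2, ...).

After op 1 (add_cursor(2)): buffer="kmxcy" (len 5), cursors c1@0 c2@2 c4@2 c3@4, authorship .....
After op 2 (delete): buffer="xy" (len 2), cursors c1@0 c2@0 c4@0 c3@1, authorship ..
After op 3 (delete): buffer="y" (len 1), cursors c1@0 c2@0 c3@0 c4@0, authorship .
After op 4 (insert('u')): buffer="uuuuy" (len 5), cursors c1@4 c2@4 c3@4 c4@4, authorship 1234.
After op 5 (insert('h')): buffer="uuuuhhhhy" (len 9), cursors c1@8 c2@8 c3@8 c4@8, authorship 12341234.
After op 6 (delete): buffer="uuuuy" (len 5), cursors c1@4 c2@4 c3@4 c4@4, authorship 1234.

Answer: 4 4 4 4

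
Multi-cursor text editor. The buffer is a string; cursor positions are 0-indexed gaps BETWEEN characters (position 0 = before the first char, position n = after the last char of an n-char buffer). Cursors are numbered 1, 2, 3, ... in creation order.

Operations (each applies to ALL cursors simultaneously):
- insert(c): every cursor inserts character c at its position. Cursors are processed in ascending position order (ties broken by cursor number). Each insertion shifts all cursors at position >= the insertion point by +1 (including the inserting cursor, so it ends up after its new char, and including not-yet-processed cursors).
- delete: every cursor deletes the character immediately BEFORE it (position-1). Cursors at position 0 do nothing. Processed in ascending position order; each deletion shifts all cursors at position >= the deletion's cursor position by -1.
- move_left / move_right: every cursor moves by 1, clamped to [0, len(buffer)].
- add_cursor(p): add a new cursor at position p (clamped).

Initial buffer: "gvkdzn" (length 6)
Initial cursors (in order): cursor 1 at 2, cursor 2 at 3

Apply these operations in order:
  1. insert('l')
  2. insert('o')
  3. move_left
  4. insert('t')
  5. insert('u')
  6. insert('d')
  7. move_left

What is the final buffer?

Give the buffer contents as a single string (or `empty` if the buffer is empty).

After op 1 (insert('l')): buffer="gvlkldzn" (len 8), cursors c1@3 c2@5, authorship ..1.2...
After op 2 (insert('o')): buffer="gvloklodzn" (len 10), cursors c1@4 c2@7, authorship ..11.22...
After op 3 (move_left): buffer="gvloklodzn" (len 10), cursors c1@3 c2@6, authorship ..11.22...
After op 4 (insert('t')): buffer="gvltokltodzn" (len 12), cursors c1@4 c2@8, authorship ..111.222...
After op 5 (insert('u')): buffer="gvltuokltuodzn" (len 14), cursors c1@5 c2@10, authorship ..1111.2222...
After op 6 (insert('d')): buffer="gvltudokltudodzn" (len 16), cursors c1@6 c2@12, authorship ..11111.22222...
After op 7 (move_left): buffer="gvltudokltudodzn" (len 16), cursors c1@5 c2@11, authorship ..11111.22222...

Answer: gvltudokltudodzn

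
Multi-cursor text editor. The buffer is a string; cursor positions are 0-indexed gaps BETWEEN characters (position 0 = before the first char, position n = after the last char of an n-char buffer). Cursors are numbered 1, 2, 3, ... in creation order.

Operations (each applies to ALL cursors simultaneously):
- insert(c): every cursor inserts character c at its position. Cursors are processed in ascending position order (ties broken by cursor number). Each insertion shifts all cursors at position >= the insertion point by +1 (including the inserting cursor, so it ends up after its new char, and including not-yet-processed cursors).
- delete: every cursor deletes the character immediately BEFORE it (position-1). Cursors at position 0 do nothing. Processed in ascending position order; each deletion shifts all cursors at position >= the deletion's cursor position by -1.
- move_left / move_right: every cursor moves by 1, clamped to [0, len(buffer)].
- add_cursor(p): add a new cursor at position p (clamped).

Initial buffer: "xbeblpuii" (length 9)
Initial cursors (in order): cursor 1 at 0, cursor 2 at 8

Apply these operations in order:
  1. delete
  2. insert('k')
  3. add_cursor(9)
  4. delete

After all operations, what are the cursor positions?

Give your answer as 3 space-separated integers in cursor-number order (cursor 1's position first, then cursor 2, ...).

After op 1 (delete): buffer="xbeblpui" (len 8), cursors c1@0 c2@7, authorship ........
After op 2 (insert('k')): buffer="kxbeblpuki" (len 10), cursors c1@1 c2@9, authorship 1.......2.
After op 3 (add_cursor(9)): buffer="kxbeblpuki" (len 10), cursors c1@1 c2@9 c3@9, authorship 1.......2.
After op 4 (delete): buffer="xbeblpi" (len 7), cursors c1@0 c2@6 c3@6, authorship .......

Answer: 0 6 6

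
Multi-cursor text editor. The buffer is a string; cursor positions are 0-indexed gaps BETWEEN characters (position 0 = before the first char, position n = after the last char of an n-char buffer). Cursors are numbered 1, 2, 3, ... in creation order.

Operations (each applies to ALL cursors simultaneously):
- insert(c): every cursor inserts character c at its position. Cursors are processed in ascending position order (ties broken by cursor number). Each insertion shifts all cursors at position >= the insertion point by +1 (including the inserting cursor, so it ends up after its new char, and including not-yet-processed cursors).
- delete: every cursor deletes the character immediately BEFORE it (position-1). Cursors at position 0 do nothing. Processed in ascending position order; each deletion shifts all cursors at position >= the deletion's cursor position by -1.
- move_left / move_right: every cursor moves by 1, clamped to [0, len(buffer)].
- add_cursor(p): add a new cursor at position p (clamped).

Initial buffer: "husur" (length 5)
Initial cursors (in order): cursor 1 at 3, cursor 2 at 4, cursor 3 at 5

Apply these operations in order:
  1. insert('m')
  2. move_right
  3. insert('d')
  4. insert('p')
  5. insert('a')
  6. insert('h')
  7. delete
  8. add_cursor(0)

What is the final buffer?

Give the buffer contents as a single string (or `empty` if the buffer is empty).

Answer: husmudpamrdpamdpa

Derivation:
After op 1 (insert('m')): buffer="husmumrm" (len 8), cursors c1@4 c2@6 c3@8, authorship ...1.2.3
After op 2 (move_right): buffer="husmumrm" (len 8), cursors c1@5 c2@7 c3@8, authorship ...1.2.3
After op 3 (insert('d')): buffer="husmudmrdmd" (len 11), cursors c1@6 c2@9 c3@11, authorship ...1.12.233
After op 4 (insert('p')): buffer="husmudpmrdpmdp" (len 14), cursors c1@7 c2@11 c3@14, authorship ...1.112.22333
After op 5 (insert('a')): buffer="husmudpamrdpamdpa" (len 17), cursors c1@8 c2@13 c3@17, authorship ...1.1112.2223333
After op 6 (insert('h')): buffer="husmudpahmrdpahmdpah" (len 20), cursors c1@9 c2@15 c3@20, authorship ...1.11112.222233333
After op 7 (delete): buffer="husmudpamrdpamdpa" (len 17), cursors c1@8 c2@13 c3@17, authorship ...1.1112.2223333
After op 8 (add_cursor(0)): buffer="husmudpamrdpamdpa" (len 17), cursors c4@0 c1@8 c2@13 c3@17, authorship ...1.1112.2223333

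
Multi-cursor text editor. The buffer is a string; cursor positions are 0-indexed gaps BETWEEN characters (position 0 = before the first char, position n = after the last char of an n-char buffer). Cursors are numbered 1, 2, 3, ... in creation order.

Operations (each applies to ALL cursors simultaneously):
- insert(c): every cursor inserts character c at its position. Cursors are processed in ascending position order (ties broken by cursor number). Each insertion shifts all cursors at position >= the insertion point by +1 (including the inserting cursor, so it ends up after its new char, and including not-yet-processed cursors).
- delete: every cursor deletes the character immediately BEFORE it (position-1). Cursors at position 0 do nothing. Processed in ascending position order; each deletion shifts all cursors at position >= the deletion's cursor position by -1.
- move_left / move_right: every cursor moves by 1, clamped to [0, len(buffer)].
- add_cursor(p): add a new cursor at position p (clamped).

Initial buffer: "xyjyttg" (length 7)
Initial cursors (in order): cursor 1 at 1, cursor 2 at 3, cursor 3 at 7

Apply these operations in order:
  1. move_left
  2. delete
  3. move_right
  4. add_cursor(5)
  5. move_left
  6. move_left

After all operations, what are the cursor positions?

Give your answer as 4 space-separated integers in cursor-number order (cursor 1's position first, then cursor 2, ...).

After op 1 (move_left): buffer="xyjyttg" (len 7), cursors c1@0 c2@2 c3@6, authorship .......
After op 2 (delete): buffer="xjytg" (len 5), cursors c1@0 c2@1 c3@4, authorship .....
After op 3 (move_right): buffer="xjytg" (len 5), cursors c1@1 c2@2 c3@5, authorship .....
After op 4 (add_cursor(5)): buffer="xjytg" (len 5), cursors c1@1 c2@2 c3@5 c4@5, authorship .....
After op 5 (move_left): buffer="xjytg" (len 5), cursors c1@0 c2@1 c3@4 c4@4, authorship .....
After op 6 (move_left): buffer="xjytg" (len 5), cursors c1@0 c2@0 c3@3 c4@3, authorship .....

Answer: 0 0 3 3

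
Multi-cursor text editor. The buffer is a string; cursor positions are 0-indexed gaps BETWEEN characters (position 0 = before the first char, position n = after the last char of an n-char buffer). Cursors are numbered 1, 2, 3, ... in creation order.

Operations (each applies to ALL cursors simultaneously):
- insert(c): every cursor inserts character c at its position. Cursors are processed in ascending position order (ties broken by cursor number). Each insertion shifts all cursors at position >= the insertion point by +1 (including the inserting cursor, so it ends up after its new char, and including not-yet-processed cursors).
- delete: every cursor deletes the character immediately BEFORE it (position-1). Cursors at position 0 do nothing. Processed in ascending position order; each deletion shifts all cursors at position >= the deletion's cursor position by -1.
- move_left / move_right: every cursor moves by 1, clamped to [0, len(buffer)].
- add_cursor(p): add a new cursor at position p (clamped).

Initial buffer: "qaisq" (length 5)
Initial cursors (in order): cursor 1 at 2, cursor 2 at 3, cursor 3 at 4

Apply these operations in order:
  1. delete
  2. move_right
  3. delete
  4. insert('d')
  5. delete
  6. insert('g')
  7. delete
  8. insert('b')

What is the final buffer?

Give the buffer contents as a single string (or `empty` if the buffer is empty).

After op 1 (delete): buffer="qq" (len 2), cursors c1@1 c2@1 c3@1, authorship ..
After op 2 (move_right): buffer="qq" (len 2), cursors c1@2 c2@2 c3@2, authorship ..
After op 3 (delete): buffer="" (len 0), cursors c1@0 c2@0 c3@0, authorship 
After op 4 (insert('d')): buffer="ddd" (len 3), cursors c1@3 c2@3 c3@3, authorship 123
After op 5 (delete): buffer="" (len 0), cursors c1@0 c2@0 c3@0, authorship 
After op 6 (insert('g')): buffer="ggg" (len 3), cursors c1@3 c2@3 c3@3, authorship 123
After op 7 (delete): buffer="" (len 0), cursors c1@0 c2@0 c3@0, authorship 
After op 8 (insert('b')): buffer="bbb" (len 3), cursors c1@3 c2@3 c3@3, authorship 123

Answer: bbb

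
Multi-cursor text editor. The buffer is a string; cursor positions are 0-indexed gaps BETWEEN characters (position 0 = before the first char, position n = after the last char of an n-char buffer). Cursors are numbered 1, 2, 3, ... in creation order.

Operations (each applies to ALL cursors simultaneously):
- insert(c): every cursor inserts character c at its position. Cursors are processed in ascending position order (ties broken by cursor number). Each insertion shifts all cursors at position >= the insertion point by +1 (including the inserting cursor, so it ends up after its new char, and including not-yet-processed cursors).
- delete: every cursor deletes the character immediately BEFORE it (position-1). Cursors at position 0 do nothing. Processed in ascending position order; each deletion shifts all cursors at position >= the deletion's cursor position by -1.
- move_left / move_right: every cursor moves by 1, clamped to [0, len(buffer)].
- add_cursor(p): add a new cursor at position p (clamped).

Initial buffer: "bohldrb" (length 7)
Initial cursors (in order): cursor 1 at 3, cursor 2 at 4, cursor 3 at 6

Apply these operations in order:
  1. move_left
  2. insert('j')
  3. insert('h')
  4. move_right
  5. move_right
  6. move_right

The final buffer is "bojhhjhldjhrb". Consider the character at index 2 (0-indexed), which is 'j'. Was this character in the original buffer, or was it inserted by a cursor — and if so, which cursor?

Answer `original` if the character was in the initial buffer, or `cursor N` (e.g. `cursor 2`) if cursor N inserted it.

Answer: cursor 1

Derivation:
After op 1 (move_left): buffer="bohldrb" (len 7), cursors c1@2 c2@3 c3@5, authorship .......
After op 2 (insert('j')): buffer="bojhjldjrb" (len 10), cursors c1@3 c2@5 c3@8, authorship ..1.2..3..
After op 3 (insert('h')): buffer="bojhhjhldjhrb" (len 13), cursors c1@4 c2@7 c3@11, authorship ..11.22..33..
After op 4 (move_right): buffer="bojhhjhldjhrb" (len 13), cursors c1@5 c2@8 c3@12, authorship ..11.22..33..
After op 5 (move_right): buffer="bojhhjhldjhrb" (len 13), cursors c1@6 c2@9 c3@13, authorship ..11.22..33..
After op 6 (move_right): buffer="bojhhjhldjhrb" (len 13), cursors c1@7 c2@10 c3@13, authorship ..11.22..33..
Authorship (.=original, N=cursor N): . . 1 1 . 2 2 . . 3 3 . .
Index 2: author = 1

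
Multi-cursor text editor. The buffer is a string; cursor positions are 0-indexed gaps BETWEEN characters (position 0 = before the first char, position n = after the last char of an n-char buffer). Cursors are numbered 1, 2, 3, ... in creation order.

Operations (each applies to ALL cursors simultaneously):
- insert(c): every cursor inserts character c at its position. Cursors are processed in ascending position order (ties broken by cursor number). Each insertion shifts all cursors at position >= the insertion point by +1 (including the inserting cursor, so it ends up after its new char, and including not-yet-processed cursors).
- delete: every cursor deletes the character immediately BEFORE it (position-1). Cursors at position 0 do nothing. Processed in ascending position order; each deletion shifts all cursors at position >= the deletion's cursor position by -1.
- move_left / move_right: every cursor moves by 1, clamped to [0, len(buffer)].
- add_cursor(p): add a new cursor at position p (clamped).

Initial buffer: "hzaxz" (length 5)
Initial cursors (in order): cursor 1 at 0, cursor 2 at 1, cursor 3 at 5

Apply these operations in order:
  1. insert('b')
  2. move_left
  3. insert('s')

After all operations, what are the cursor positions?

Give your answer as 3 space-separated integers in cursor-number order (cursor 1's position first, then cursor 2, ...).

After op 1 (insert('b')): buffer="bhbzaxzb" (len 8), cursors c1@1 c2@3 c3@8, authorship 1.2....3
After op 2 (move_left): buffer="bhbzaxzb" (len 8), cursors c1@0 c2@2 c3@7, authorship 1.2....3
After op 3 (insert('s')): buffer="sbhsbzaxzsb" (len 11), cursors c1@1 c2@4 c3@10, authorship 11.22....33

Answer: 1 4 10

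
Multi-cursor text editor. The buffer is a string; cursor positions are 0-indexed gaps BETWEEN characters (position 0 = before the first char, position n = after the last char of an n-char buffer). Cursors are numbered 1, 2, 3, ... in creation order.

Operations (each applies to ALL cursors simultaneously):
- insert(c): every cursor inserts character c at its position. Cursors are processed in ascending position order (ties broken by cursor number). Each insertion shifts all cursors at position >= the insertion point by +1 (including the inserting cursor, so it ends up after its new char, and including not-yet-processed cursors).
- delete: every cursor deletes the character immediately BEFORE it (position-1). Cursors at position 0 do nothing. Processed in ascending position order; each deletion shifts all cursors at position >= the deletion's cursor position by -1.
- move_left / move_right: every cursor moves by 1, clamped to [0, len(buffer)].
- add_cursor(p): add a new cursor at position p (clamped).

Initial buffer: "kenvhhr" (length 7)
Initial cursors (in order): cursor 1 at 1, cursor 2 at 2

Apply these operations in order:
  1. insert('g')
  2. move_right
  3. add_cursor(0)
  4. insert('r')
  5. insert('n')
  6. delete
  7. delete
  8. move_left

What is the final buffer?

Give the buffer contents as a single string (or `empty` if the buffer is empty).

After op 1 (insert('g')): buffer="kgegnvhhr" (len 9), cursors c1@2 c2@4, authorship .1.2.....
After op 2 (move_right): buffer="kgegnvhhr" (len 9), cursors c1@3 c2@5, authorship .1.2.....
After op 3 (add_cursor(0)): buffer="kgegnvhhr" (len 9), cursors c3@0 c1@3 c2@5, authorship .1.2.....
After op 4 (insert('r')): buffer="rkgergnrvhhr" (len 12), cursors c3@1 c1@5 c2@8, authorship 3.1.12.2....
After op 5 (insert('n')): buffer="rnkgerngnrnvhhr" (len 15), cursors c3@2 c1@7 c2@11, authorship 33.1.112.22....
After op 6 (delete): buffer="rkgergnrvhhr" (len 12), cursors c3@1 c1@5 c2@8, authorship 3.1.12.2....
After op 7 (delete): buffer="kgegnvhhr" (len 9), cursors c3@0 c1@3 c2@5, authorship .1.2.....
After op 8 (move_left): buffer="kgegnvhhr" (len 9), cursors c3@0 c1@2 c2@4, authorship .1.2.....

Answer: kgegnvhhr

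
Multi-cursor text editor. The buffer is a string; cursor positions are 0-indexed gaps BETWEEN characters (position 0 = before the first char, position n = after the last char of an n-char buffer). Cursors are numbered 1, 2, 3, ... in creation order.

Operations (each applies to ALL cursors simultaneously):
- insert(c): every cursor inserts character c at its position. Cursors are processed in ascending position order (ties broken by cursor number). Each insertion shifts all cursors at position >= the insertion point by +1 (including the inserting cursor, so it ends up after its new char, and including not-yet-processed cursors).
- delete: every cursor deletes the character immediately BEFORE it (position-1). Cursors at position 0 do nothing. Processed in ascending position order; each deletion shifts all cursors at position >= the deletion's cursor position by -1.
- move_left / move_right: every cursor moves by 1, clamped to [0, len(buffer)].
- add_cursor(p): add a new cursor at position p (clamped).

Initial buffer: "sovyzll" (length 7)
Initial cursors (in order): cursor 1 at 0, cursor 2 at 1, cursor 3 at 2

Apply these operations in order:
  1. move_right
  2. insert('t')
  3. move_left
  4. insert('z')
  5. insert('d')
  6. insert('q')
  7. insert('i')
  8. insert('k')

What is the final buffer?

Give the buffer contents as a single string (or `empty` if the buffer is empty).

Answer: szdqiktozdqiktvzdqiktyzll

Derivation:
After op 1 (move_right): buffer="sovyzll" (len 7), cursors c1@1 c2@2 c3@3, authorship .......
After op 2 (insert('t')): buffer="stotvtyzll" (len 10), cursors c1@2 c2@4 c3@6, authorship .1.2.3....
After op 3 (move_left): buffer="stotvtyzll" (len 10), cursors c1@1 c2@3 c3@5, authorship .1.2.3....
After op 4 (insert('z')): buffer="sztoztvztyzll" (len 13), cursors c1@2 c2@5 c3@8, authorship .11.22.33....
After op 5 (insert('d')): buffer="szdtozdtvzdtyzll" (len 16), cursors c1@3 c2@7 c3@11, authorship .111.222.333....
After op 6 (insert('q')): buffer="szdqtozdqtvzdqtyzll" (len 19), cursors c1@4 c2@9 c3@14, authorship .1111.2222.3333....
After op 7 (insert('i')): buffer="szdqitozdqitvzdqityzll" (len 22), cursors c1@5 c2@11 c3@17, authorship .11111.22222.33333....
After op 8 (insert('k')): buffer="szdqiktozdqiktvzdqiktyzll" (len 25), cursors c1@6 c2@13 c3@20, authorship .111111.222222.333333....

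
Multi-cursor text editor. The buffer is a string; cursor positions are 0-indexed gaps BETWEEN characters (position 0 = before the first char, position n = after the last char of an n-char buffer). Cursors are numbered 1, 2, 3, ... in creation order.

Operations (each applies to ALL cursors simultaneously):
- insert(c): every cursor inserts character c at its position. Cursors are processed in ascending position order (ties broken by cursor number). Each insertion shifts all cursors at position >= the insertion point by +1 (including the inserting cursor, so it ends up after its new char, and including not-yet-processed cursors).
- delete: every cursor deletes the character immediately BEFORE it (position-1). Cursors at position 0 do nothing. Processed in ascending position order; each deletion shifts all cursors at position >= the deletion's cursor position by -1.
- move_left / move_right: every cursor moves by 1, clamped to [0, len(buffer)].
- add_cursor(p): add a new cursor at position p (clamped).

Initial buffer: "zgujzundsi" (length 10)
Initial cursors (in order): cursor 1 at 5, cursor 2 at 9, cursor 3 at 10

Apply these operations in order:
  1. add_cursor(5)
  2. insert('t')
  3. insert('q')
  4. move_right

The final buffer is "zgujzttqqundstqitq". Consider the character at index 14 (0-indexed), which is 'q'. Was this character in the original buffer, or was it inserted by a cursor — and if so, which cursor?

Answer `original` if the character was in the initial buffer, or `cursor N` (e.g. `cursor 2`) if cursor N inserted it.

After op 1 (add_cursor(5)): buffer="zgujzundsi" (len 10), cursors c1@5 c4@5 c2@9 c3@10, authorship ..........
After op 2 (insert('t')): buffer="zgujzttundstit" (len 14), cursors c1@7 c4@7 c2@12 c3@14, authorship .....14....2.3
After op 3 (insert('q')): buffer="zgujzttqqundstqitq" (len 18), cursors c1@9 c4@9 c2@15 c3@18, authorship .....1414....22.33
After op 4 (move_right): buffer="zgujzttqqundstqitq" (len 18), cursors c1@10 c4@10 c2@16 c3@18, authorship .....1414....22.33
Authorship (.=original, N=cursor N): . . . . . 1 4 1 4 . . . . 2 2 . 3 3
Index 14: author = 2

Answer: cursor 2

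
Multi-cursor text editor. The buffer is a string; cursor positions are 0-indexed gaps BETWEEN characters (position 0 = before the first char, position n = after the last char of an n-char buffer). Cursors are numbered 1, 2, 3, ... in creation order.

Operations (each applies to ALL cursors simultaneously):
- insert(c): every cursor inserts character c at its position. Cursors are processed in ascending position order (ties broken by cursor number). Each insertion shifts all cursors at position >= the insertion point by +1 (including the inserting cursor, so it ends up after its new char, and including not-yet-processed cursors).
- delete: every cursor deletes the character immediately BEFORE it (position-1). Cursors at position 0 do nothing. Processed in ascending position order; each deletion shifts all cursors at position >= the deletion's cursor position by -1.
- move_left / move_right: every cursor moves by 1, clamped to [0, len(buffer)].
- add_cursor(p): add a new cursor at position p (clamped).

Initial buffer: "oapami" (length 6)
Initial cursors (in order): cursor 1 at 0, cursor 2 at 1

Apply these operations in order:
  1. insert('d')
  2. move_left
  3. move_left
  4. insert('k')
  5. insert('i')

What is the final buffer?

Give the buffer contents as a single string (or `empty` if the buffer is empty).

Answer: kidkiodapami

Derivation:
After op 1 (insert('d')): buffer="dodapami" (len 8), cursors c1@1 c2@3, authorship 1.2.....
After op 2 (move_left): buffer="dodapami" (len 8), cursors c1@0 c2@2, authorship 1.2.....
After op 3 (move_left): buffer="dodapami" (len 8), cursors c1@0 c2@1, authorship 1.2.....
After op 4 (insert('k')): buffer="kdkodapami" (len 10), cursors c1@1 c2@3, authorship 112.2.....
After op 5 (insert('i')): buffer="kidkiodapami" (len 12), cursors c1@2 c2@5, authorship 11122.2.....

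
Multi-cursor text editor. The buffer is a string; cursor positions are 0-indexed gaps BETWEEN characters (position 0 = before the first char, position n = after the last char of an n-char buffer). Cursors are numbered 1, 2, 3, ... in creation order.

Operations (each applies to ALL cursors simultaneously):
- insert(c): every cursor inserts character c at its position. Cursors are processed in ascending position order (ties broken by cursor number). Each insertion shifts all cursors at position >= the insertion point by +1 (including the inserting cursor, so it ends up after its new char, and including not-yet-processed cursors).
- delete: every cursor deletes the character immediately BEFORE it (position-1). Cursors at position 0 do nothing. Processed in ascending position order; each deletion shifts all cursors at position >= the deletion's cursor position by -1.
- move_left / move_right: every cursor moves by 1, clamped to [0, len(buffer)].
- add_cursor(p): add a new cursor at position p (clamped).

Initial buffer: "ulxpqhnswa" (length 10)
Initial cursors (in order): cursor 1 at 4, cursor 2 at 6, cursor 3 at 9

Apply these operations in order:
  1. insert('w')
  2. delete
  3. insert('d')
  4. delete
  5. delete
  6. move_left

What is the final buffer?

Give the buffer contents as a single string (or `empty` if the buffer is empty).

After op 1 (insert('w')): buffer="ulxpwqhwnswwa" (len 13), cursors c1@5 c2@8 c3@12, authorship ....1..2...3.
After op 2 (delete): buffer="ulxpqhnswa" (len 10), cursors c1@4 c2@6 c3@9, authorship ..........
After op 3 (insert('d')): buffer="ulxpdqhdnswda" (len 13), cursors c1@5 c2@8 c3@12, authorship ....1..2...3.
After op 4 (delete): buffer="ulxpqhnswa" (len 10), cursors c1@4 c2@6 c3@9, authorship ..........
After op 5 (delete): buffer="ulxqnsa" (len 7), cursors c1@3 c2@4 c3@6, authorship .......
After op 6 (move_left): buffer="ulxqnsa" (len 7), cursors c1@2 c2@3 c3@5, authorship .......

Answer: ulxqnsa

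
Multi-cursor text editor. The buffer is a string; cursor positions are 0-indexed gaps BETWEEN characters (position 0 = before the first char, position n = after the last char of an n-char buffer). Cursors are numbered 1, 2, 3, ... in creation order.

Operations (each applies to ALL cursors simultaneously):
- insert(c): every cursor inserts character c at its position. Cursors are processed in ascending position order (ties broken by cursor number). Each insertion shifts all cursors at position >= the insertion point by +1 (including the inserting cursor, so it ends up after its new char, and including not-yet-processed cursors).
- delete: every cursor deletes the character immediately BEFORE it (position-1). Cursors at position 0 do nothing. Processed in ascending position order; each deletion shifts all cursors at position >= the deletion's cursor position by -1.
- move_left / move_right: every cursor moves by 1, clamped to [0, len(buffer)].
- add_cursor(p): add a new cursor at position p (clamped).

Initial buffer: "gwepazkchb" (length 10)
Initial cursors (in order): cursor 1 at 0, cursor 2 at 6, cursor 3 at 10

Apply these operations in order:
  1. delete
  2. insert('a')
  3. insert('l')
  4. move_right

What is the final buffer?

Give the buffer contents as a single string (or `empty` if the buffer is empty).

Answer: algwepaalkchal

Derivation:
After op 1 (delete): buffer="gwepakch" (len 8), cursors c1@0 c2@5 c3@8, authorship ........
After op 2 (insert('a')): buffer="agwepaakcha" (len 11), cursors c1@1 c2@7 c3@11, authorship 1.....2...3
After op 3 (insert('l')): buffer="algwepaalkchal" (len 14), cursors c1@2 c2@9 c3@14, authorship 11.....22...33
After op 4 (move_right): buffer="algwepaalkchal" (len 14), cursors c1@3 c2@10 c3@14, authorship 11.....22...33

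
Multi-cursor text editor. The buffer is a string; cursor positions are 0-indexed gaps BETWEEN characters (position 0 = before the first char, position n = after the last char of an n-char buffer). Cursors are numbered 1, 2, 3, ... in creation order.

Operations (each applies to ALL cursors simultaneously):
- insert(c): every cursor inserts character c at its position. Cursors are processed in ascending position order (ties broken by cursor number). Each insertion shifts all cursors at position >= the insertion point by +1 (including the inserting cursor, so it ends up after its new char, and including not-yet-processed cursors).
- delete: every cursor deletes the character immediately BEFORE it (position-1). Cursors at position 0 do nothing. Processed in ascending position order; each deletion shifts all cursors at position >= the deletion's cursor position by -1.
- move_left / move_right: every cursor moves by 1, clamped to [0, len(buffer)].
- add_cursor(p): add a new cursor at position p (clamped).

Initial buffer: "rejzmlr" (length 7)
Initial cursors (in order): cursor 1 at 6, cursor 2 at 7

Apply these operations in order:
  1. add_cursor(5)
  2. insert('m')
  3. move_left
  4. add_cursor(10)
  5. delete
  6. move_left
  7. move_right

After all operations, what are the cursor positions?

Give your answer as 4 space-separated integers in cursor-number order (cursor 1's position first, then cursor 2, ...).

After op 1 (add_cursor(5)): buffer="rejzmlr" (len 7), cursors c3@5 c1@6 c2@7, authorship .......
After op 2 (insert('m')): buffer="rejzmmlmrm" (len 10), cursors c3@6 c1@8 c2@10, authorship .....3.1.2
After op 3 (move_left): buffer="rejzmmlmrm" (len 10), cursors c3@5 c1@7 c2@9, authorship .....3.1.2
After op 4 (add_cursor(10)): buffer="rejzmmlmrm" (len 10), cursors c3@5 c1@7 c2@9 c4@10, authorship .....3.1.2
After op 5 (delete): buffer="rejzmm" (len 6), cursors c3@4 c1@5 c2@6 c4@6, authorship ....31
After op 6 (move_left): buffer="rejzmm" (len 6), cursors c3@3 c1@4 c2@5 c4@5, authorship ....31
After op 7 (move_right): buffer="rejzmm" (len 6), cursors c3@4 c1@5 c2@6 c4@6, authorship ....31

Answer: 5 6 4 6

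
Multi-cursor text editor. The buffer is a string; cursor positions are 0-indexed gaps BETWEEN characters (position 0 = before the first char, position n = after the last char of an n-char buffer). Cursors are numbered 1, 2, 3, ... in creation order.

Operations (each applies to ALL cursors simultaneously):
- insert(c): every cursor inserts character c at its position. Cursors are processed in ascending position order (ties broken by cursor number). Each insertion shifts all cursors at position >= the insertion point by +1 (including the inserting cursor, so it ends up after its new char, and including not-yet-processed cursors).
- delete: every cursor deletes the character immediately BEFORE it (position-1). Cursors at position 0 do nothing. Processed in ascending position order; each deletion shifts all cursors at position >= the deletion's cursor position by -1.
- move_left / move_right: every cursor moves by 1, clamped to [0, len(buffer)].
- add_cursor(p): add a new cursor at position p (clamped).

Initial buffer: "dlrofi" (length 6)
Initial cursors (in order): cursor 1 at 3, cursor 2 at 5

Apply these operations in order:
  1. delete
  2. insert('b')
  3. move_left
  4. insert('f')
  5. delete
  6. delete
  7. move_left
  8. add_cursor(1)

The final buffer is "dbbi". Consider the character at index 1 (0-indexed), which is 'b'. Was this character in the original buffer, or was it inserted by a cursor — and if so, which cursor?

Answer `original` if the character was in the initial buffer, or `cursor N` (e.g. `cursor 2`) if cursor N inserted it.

Answer: cursor 1

Derivation:
After op 1 (delete): buffer="dloi" (len 4), cursors c1@2 c2@3, authorship ....
After op 2 (insert('b')): buffer="dlbobi" (len 6), cursors c1@3 c2@5, authorship ..1.2.
After op 3 (move_left): buffer="dlbobi" (len 6), cursors c1@2 c2@4, authorship ..1.2.
After op 4 (insert('f')): buffer="dlfbofbi" (len 8), cursors c1@3 c2@6, authorship ..11.22.
After op 5 (delete): buffer="dlbobi" (len 6), cursors c1@2 c2@4, authorship ..1.2.
After op 6 (delete): buffer="dbbi" (len 4), cursors c1@1 c2@2, authorship .12.
After op 7 (move_left): buffer="dbbi" (len 4), cursors c1@0 c2@1, authorship .12.
After op 8 (add_cursor(1)): buffer="dbbi" (len 4), cursors c1@0 c2@1 c3@1, authorship .12.
Authorship (.=original, N=cursor N): . 1 2 .
Index 1: author = 1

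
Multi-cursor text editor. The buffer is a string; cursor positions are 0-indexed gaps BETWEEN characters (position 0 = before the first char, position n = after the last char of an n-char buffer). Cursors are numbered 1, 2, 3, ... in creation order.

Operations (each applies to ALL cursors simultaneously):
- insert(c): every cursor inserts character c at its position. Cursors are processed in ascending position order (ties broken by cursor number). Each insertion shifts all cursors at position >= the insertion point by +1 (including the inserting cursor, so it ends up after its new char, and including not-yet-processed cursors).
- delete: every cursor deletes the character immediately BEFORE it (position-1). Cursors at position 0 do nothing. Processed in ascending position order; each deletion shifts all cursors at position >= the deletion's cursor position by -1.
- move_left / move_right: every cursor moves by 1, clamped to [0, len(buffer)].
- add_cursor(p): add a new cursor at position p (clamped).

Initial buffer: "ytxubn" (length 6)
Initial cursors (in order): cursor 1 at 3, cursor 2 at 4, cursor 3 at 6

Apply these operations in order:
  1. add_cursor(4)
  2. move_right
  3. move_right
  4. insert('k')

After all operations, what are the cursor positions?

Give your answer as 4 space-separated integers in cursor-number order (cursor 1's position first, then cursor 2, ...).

Answer: 6 10 10 10

Derivation:
After op 1 (add_cursor(4)): buffer="ytxubn" (len 6), cursors c1@3 c2@4 c4@4 c3@6, authorship ......
After op 2 (move_right): buffer="ytxubn" (len 6), cursors c1@4 c2@5 c4@5 c3@6, authorship ......
After op 3 (move_right): buffer="ytxubn" (len 6), cursors c1@5 c2@6 c3@6 c4@6, authorship ......
After op 4 (insert('k')): buffer="ytxubknkkk" (len 10), cursors c1@6 c2@10 c3@10 c4@10, authorship .....1.234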